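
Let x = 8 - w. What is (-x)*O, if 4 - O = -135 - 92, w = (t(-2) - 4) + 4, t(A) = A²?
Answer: -924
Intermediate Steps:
w = 4 (w = ((-2)² - 4) + 4 = (4 - 4) + 4 = 0 + 4 = 4)
O = 231 (O = 4 - (-135 - 92) = 4 - 1*(-227) = 4 + 227 = 231)
x = 4 (x = 8 - 1*4 = 8 - 4 = 4)
(-x)*O = -1*4*231 = -4*231 = -924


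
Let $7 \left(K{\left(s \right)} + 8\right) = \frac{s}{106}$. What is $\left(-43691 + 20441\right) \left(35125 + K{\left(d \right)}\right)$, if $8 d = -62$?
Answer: $- \frac{1211641490625}{1484} \approx -8.1647 \cdot 10^{8}$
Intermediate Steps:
$d = - \frac{31}{4}$ ($d = \frac{1}{8} \left(-62\right) = - \frac{31}{4} \approx -7.75$)
$K{\left(s \right)} = -8 + \frac{s}{742}$ ($K{\left(s \right)} = -8 + \frac{s \frac{1}{106}}{7} = -8 + \frac{\frac{1}{106} s}{7} = -8 + \frac{s}{742}$)
$\left(-43691 + 20441\right) \left(35125 + K{\left(d \right)}\right) = \left(-43691 + 20441\right) \left(35125 + \left(-8 + \frac{1}{742} \left(- \frac{31}{4}\right)\right)\right) = - 23250 \left(35125 - \frac{23775}{2968}\right) = \left(-23250\right) \frac{104227225}{2968} = - \frac{1211641490625}{1484}$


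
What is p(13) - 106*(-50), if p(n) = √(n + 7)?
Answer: 5300 + 2*√5 ≈ 5304.5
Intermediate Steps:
p(n) = √(7 + n)
p(13) - 106*(-50) = √(7 + 13) - 106*(-50) = √20 + 5300 = 2*√5 + 5300 = 5300 + 2*√5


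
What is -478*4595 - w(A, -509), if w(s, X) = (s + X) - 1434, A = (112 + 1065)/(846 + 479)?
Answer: -2907669952/1325 ≈ -2.1945e+6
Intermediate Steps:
A = 1177/1325 ≈ 0.88830
w(s, X) = -1434 + X + s (w(s, X) = (X + s) - 1434 = -1434 + X + s)
-478*4595 - w(A, -509) = -478*4595 - (-1434 - 509 + 1177/1325) = -2196410 - 1*(-2573298/1325) = -2196410 + 2573298/1325 = -2907669952/1325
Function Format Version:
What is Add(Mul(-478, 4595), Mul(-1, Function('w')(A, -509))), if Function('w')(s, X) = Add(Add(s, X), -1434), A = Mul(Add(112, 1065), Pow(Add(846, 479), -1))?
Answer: Rational(-2907669952, 1325) ≈ -2.1945e+6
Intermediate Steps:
A = Rational(1177, 1325) (A = Mul(1177, Pow(1325, -1)) = Mul(1177, Rational(1, 1325)) = Rational(1177, 1325) ≈ 0.88830)
Function('w')(s, X) = Add(-1434, X, s) (Function('w')(s, X) = Add(Add(X, s), -1434) = Add(-1434, X, s))
Add(Mul(-478, 4595), Mul(-1, Function('w')(A, -509))) = Add(Mul(-478, 4595), Mul(-1, Add(-1434, -509, Rational(1177, 1325)))) = Add(-2196410, Mul(-1, Rational(-2573298, 1325))) = Add(-2196410, Rational(2573298, 1325)) = Rational(-2907669952, 1325)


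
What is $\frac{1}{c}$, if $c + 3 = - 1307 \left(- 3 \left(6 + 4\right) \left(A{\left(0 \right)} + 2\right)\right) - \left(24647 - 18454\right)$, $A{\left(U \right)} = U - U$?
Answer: $\frac{1}{72224} \approx 1.3846 \cdot 10^{-5}$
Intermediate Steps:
$A{\left(U \right)} = 0$
$c = 72224$ ($c = -3 - \left(6193 + 1307 \left(-3\right) \left(6 + 4\right) \left(0 + 2\right)\right) = -3 - \left(6193 + 1307 \left(- 3 \cdot 10 \cdot 2\right)\right) = -3 - \left(6193 + 1307 \left(\left(-3\right) 20\right)\right) = -3 - -72227 = -3 + \left(78420 - 6193\right) = -3 + 72227 = 72224$)
$\frac{1}{c} = \frac{1}{72224}$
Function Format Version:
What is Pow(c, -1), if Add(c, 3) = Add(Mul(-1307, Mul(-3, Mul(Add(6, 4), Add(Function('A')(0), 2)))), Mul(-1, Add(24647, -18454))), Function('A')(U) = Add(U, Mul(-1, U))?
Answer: Rational(1, 72224) ≈ 1.3846e-5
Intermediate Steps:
Function('A')(U) = 0
c = 72224 (c = Add(-3, Add(Mul(-1307, Mul(-3, Mul(Add(6, 4), Add(0, 2)))), Mul(-1, Add(24647, -18454)))) = Add(-3, Add(Mul(-1307, Mul(-3, Mul(10, 2))), Mul(-1, 6193))) = Add(-3, Add(Mul(-1307, Mul(-3, 20)), -6193)) = Add(-3, Add(Mul(-1307, -60), -6193)) = Add(-3, Add(78420, -6193)) = Add(-3, 72227) = 72224)
Pow(c, -1) = Pow(72224, -1) = Rational(1, 72224)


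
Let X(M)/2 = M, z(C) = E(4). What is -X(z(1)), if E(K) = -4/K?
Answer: 2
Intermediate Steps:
z(C) = -1 (z(C) = -4/4 = -4*1/4 = -1)
X(M) = 2*M
-X(z(1)) = -2*(-1) = -1*(-2) = 2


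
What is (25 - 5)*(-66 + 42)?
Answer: -480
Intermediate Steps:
(25 - 5)*(-66 + 42) = 20*(-24) = -480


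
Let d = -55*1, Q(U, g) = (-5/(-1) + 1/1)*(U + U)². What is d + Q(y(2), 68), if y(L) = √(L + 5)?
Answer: 113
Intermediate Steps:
y(L) = √(5 + L)
Q(U, g) = 24*U² (Q(U, g) = (-5*(-1) + 1*1)*(2*U)² = (5 + 1)*(4*U²) = 6*(4*U²) = 24*U²)
d = -55
d + Q(y(2), 68) = -55 + 24*(√(5 + 2))² = -55 + 24*(√7)² = -55 + 24*7 = -55 + 168 = 113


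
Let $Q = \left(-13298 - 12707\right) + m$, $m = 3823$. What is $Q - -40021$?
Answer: $17839$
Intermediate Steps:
$Q = -22182$ ($Q = \left(-13298 - 12707\right) + 3823 = -26005 + 3823 = -22182$)
$Q - -40021 = -22182 - -40021 = -22182 + 40021 = 17839$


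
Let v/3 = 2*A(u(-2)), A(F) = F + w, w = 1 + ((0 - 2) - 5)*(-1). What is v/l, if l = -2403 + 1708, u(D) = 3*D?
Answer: -12/695 ≈ -0.017266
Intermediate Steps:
l = -695
w = 8 (w = 1 + (-2 - 5)*(-1) = 1 - 7*(-1) = 1 + 7 = 8)
A(F) = 8 + F (A(F) = F + 8 = 8 + F)
v = 12 (v = 3*(2*(8 + 3*(-2))) = 3*(2*(8 - 6)) = 3*(2*2) = 3*4 = 12)
v/l = 12/(-695) = 12*(-1/695) = -12/695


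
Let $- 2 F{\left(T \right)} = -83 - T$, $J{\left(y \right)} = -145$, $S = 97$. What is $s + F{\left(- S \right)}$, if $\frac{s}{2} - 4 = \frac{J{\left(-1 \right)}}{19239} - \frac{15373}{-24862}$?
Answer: $\frac{531316166}{239160009} \approx 2.2216$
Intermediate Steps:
$F{\left(T \right)} = \frac{83}{2} + \frac{T}{2}$ ($F{\left(T \right)} = - \frac{-83 - T}{2} = \frac{83}{2} + \frac{T}{2}$)
$s = \frac{2205436229}{239160009}$ ($s = 8 + 2 \left(- \frac{145}{19239} - \frac{15373}{-24862}\right) = 8 + 2 \left(\left(-145\right) \frac{1}{19239} - - \frac{15373}{24862}\right) = 8 + 2 \left(- \frac{145}{19239} + \frac{15373}{24862}\right) = 8 + 2 \cdot \frac{292156157}{478320018} = 8 + \frac{292156157}{239160009} = \frac{2205436229}{239160009} \approx 9.2216$)
$s + F{\left(- S \right)} = \frac{2205436229}{239160009} + \left(\frac{83}{2} + \frac{\left(-1\right) 97}{2}\right) = \frac{2205436229}{239160009} + \left(\frac{83}{2} + \frac{1}{2} \left(-97\right)\right) = \frac{2205436229}{239160009} + \left(\frac{83}{2} - \frac{97}{2}\right) = \frac{2205436229}{239160009} - 7 = \frac{531316166}{239160009}$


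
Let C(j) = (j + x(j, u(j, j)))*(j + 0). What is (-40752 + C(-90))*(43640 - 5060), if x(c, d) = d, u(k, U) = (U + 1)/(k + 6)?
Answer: -8843751270/7 ≈ -1.2634e+9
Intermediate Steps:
u(k, U) = (1 + U)/(6 + k)
C(j) = j*(j + (1 + j)/(6 + j)) (C(j) = (j + (1 + j)/(6 + j))*(j + 0) = (j + (1 + j)/(6 + j))*j = j*(j + (1 + j)/(6 + j)))
(-40752 + C(-90))*(43640 - 5060) = (-40752 - 90*(1 - 90 - 90*(6 - 90))/(6 - 90))*(43640 - 5060) = (-40752 - 90*(1 - 90 - 90*(-84))/(-84))*38580 = (-40752 - 90*(-1/84)*(1 - 90 + 7560))*38580 = (-40752 - 90*(-1/84)*7471)*38580 = (-40752 + 112065/14)*38580 = -458463/14*38580 = -8843751270/7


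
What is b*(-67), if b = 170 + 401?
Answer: -38257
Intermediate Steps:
b = 571
b*(-67) = 571*(-67) = -38257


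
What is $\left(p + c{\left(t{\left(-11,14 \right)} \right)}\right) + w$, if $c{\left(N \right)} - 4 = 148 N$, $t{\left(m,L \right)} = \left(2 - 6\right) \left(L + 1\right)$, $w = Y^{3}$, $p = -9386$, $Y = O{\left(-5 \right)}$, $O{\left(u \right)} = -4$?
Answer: $-18326$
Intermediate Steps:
$Y = -4$
$w = -64$ ($w = \left(-4\right)^{3} = -64$)
$t{\left(m,L \right)} = -4 - 4 L$ ($t{\left(m,L \right)} = - 4 \left(1 + L\right) = -4 - 4 L$)
$c{\left(N \right)} = 4 + 148 N$
$\left(p + c{\left(t{\left(-11,14 \right)} \right)}\right) + w = \left(-9386 + \left(4 + 148 \left(-4 - 56\right)\right)\right) - 64 = \left(-9386 + \left(4 + 148 \left(-60\right)\right)\right) - 64 = \left(-9386 + \left(4 - 8880\right)\right) - 64 = \left(-9386 - 8876\right) - 64 = -18262 - 64 = -18326$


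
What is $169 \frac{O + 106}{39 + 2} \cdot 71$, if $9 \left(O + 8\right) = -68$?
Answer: $\frac{9767186}{369} \approx 26469.0$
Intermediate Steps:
$O = - \frac{140}{9}$ ($O = -8 + \frac{1}{9} \left(-68\right) = -8 - \frac{68}{9} = - \frac{140}{9} \approx -15.556$)
$169 \frac{O + 106}{39 + 2} \cdot 71 = 169 \frac{- \frac{140}{9} + 106}{39 + 2} \cdot 71 = 169 \frac{814}{9 \cdot 41} \cdot 71 = 169 \cdot \frac{814}{9} \cdot \frac{1}{41} \cdot 71 = 169 \cdot \frac{814}{369} \cdot 71 = \frac{137566}{369} \cdot 71 = \frac{9767186}{369}$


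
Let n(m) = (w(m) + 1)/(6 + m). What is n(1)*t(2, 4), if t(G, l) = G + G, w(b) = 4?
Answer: 20/7 ≈ 2.8571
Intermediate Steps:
t(G, l) = 2*G
n(m) = 5/(6 + m) (n(m) = (4 + 1)/(6 + m) = 5/(6 + m))
n(1)*t(2, 4) = (5/(6 + 1))*(2*2) = (5/7)*4 = 20/7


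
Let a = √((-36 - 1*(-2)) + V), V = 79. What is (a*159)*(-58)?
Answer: -27666*√5 ≈ -61863.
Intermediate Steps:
a = 3*√5 (a = √((-36 - 1*(-2)) + 79) = √((-36 + 2) + 79) = √(-34 + 79) = √45 = 3*√5 ≈ 6.7082)
(a*159)*(-58) = ((3*√5)*159)*(-58) = (477*√5)*(-58) = -27666*√5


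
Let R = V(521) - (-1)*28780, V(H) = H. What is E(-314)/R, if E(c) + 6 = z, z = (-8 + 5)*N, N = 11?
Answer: -13/9767 ≈ -0.0013310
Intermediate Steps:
R = 29301 (R = 521 - (-1)*28780 = 521 - 1*(-28780) = 521 + 28780 = 29301)
z = -33 (z = (-8 + 5)*11 = -3*11 = -33)
E(c) = -39 (E(c) = -6 - 33 = -39)
E(-314)/R = -39/29301 = -39*1/29301 = -13/9767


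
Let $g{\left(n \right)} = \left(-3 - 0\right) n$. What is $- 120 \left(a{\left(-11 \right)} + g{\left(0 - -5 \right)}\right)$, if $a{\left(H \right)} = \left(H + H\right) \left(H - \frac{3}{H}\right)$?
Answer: $-26520$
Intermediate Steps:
$a{\left(H \right)} = 2 H \left(H - \frac{3}{H}\right)$
$g{\left(n \right)} = - 3 n$ ($g{\left(n \right)} = \left(-3 + 0\right) n = - 3 n$)
$- 120 \left(a{\left(-11 \right)} + g{\left(0 - -5 \right)}\right) = - 120 \left(\left(-6 + 2 \left(-11\right)^{2}\right) - 3 \left(0 - -5\right)\right) = - 120 \left(\left(-6 + 2 \cdot 121\right) - 3 \left(0 + 5\right)\right) = - 120 \left(\left(-6 + 242\right) - 15\right) = - 120 \left(236 - 15\right) = \left(-120\right) 221 = -26520$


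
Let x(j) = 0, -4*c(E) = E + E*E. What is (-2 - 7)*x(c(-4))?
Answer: 0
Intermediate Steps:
c(E) = -E/4 - E²/4 (c(E) = -(E + E*E)/4 = -(E + E²)/4 = -E/4 - E²/4)
(-2 - 7)*x(c(-4)) = (-2 - 7)*0 = -9*0 = 0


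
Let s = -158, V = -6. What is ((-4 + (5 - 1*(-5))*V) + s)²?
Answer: 49284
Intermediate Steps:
((-4 + (5 - 1*(-5))*V) + s)² = ((-4 + (5 - 1*(-5))*(-6)) - 158)² = ((-4 + (5 + 5)*(-6)) - 158)² = ((-4 + 10*(-6)) - 158)² = ((-4 - 60) - 158)² = (-64 - 158)² = (-222)² = 49284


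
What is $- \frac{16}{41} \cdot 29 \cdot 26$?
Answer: $- \frac{12064}{41} \approx -294.24$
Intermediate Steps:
$- \frac{16}{41} \cdot 29 \cdot 26 = \left(-16\right) \frac{1}{41} \cdot 29 \cdot 26 = \left(- \frac{16}{41}\right) 29 \cdot 26 = \left(- \frac{464}{41}\right) 26 = - \frac{12064}{41}$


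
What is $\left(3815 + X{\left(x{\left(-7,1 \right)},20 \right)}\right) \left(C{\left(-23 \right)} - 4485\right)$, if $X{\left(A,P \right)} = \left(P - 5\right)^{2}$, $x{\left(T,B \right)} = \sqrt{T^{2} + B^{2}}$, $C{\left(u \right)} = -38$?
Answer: $-18272920$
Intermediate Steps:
$x{\left(T,B \right)} = \sqrt{B^{2} + T^{2}}$
$X{\left(A,P \right)} = \left(-5 + P\right)^{2}$
$\left(3815 + X{\left(x{\left(-7,1 \right)},20 \right)}\right) \left(C{\left(-23 \right)} - 4485\right) = \left(3815 + \left(-5 + 20\right)^{2}\right) \left(-38 - 4485\right) = \left(3815 + 15^{2}\right) \left(-4523\right) = \left(3815 + 225\right) \left(-4523\right) = 4040 \left(-4523\right) = -18272920$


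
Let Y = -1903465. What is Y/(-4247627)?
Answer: 1903465/4247627 ≈ 0.44812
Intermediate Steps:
Y/(-4247627) = -1903465/(-4247627) = -1903465*(-1/4247627) = 1903465/4247627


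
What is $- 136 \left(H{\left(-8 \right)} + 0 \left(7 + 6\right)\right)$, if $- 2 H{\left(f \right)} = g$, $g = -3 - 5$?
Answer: $-544$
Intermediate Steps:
$g = -8$ ($g = -3 - 5 = -8$)
$H{\left(f \right)} = 4$ ($H{\left(f \right)} = \left(- \frac{1}{2}\right) \left(-8\right) = 4$)
$- 136 \left(H{\left(-8 \right)} + 0 \left(7 + 6\right)\right) = - 136 \left(4 + 0 \left(7 + 6\right)\right) = - 136 \left(4 + 0 \cdot 13\right) = - 136 \left(4 + 0\right) = \left(-136\right) 4 = -544$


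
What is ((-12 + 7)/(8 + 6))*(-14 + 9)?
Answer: 25/14 ≈ 1.7857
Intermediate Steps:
((-12 + 7)/(8 + 6))*(-14 + 9) = -5/14*(-5) = 25/14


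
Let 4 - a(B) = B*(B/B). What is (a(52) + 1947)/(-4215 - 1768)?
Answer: -1899/5983 ≈ -0.31740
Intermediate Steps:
a(B) = 4 - B (a(B) = 4 - B*B/B = 4 - B)
(a(52) + 1947)/(-4215 - 1768) = ((4 - 1*52) + 1947)/(-4215 - 1768) = ((4 - 52) + 1947)/(-5983) = (-48 + 1947)*(-1/5983) = 1899*(-1/5983) = -1899/5983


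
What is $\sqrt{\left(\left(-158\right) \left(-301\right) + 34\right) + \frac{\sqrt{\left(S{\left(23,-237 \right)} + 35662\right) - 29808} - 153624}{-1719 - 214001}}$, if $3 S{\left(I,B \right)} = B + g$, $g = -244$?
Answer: $\frac{\sqrt{4983148112989680 - 161790 \sqrt{51243}}}{323580} \approx 218.16$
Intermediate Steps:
$S{\left(I,B \right)} = - \frac{244}{3} + \frac{B}{3}$ ($S{\left(I,B \right)} = \frac{B - 244}{3} = \frac{-244 + B}{3} = - \frac{244}{3} + \frac{B}{3}$)
$\sqrt{\left(\left(-158\right) \left(-301\right) + 34\right) + \frac{\sqrt{\left(S{\left(23,-237 \right)} + 35662\right) - 29808} - 153624}{-1719 - 214001}} = \sqrt{\left(\left(-158\right) \left(-301\right) + 34\right) + \frac{\sqrt{\left(\left(- \frac{244}{3} + \frac{1}{3} \left(-237\right)\right) + 35662\right) - 29808} - 153624}{-1719 - 214001}} = \sqrt{\left(47558 + 34\right) + \frac{\sqrt{\left(\left(- \frac{244}{3} - 79\right) + 35662\right) - 29808} - 153624}{-215720}} = \sqrt{47592 + \left(\sqrt{\left(- \frac{481}{3} + 35662\right) - 29808} - 153624\right) \left(- \frac{1}{215720}\right)} = \sqrt{47592 + \left(\sqrt{\frac{106505}{3} - 29808} - 153624\right) \left(- \frac{1}{215720}\right)} = \sqrt{47592 + \left(\sqrt{\frac{17081}{3}} - 153624\right) \left(- \frac{1}{215720}\right)} = \sqrt{47592 + \left(\frac{\sqrt{51243}}{3} - 153624\right) \left(- \frac{1}{215720}\right)} = \sqrt{47592 + \left(-153624 + \frac{\sqrt{51243}}{3}\right) \left(- \frac{1}{215720}\right)} = \sqrt{47592 + \left(\frac{19203}{26965} - \frac{\sqrt{51243}}{647160}\right)} = \sqrt{\frac{1283337483}{26965} - \frac{\sqrt{51243}}{647160}}$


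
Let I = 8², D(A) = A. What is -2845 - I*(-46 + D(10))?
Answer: -541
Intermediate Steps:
I = 64
-2845 - I*(-46 + D(10)) = -2845 - 64*(-46 + 10) = -2845 - 64*(-36) = -2845 - 1*(-2304) = -2845 + 2304 = -541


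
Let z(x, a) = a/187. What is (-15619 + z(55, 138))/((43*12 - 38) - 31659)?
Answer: 2920615/5830847 ≈ 0.50089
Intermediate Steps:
z(x, a) = a/187 (z(x, a) = a*(1/187) = a/187)
(-15619 + z(55, 138))/((43*12 - 38) - 31659) = (-15619 + (1/187)*138)/((43*12 - 38) - 31659) = (-15619 + 138/187)/((516 - 38) - 31659) = -2920615/(187*(478 - 31659)) = -2920615/187/(-31181) = -2920615/187*(-1/31181) = 2920615/5830847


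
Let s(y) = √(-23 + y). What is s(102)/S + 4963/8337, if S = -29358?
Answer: 709/1191 - √79/29358 ≈ 0.59500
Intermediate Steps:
s(102)/S + 4963/8337 = √(-23 + 102)/(-29358) + 4963/8337 = √79*(-1/29358) + 4963*(1/8337) = -√79/29358 + 709/1191 = 709/1191 - √79/29358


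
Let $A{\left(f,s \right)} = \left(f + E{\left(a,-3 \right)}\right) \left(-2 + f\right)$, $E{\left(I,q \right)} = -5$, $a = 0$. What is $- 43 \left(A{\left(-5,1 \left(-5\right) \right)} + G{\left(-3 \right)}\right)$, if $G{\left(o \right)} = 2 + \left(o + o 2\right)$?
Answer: $-2709$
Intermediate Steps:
$A{\left(f,s \right)} = \left(-5 + f\right) \left(-2 + f\right)$ ($A{\left(f,s \right)} = \left(f - 5\right) \left(-2 + f\right) = \left(-5 + f\right) \left(-2 + f\right)$)
$G{\left(o \right)} = 2 + 3 o$ ($G{\left(o \right)} = 2 + \left(o + 2 o\right) = 2 + 3 o$)
$- 43 \left(A{\left(-5,1 \left(-5\right) \right)} + G{\left(-3 \right)}\right) = - 43 \left(\left(10 + \left(-5\right)^{2} - -35\right) + \left(2 + 3 \left(-3\right)\right)\right) = - 43 \left(\left(10 + 25 + 35\right) + \left(2 - 9\right)\right) = - 43 \left(70 - 7\right) = \left(-43\right) 63 = -2709$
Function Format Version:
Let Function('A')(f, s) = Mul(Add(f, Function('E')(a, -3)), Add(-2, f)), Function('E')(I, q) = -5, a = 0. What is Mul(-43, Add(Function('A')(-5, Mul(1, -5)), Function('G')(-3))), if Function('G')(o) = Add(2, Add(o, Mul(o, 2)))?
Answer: -2709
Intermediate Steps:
Function('A')(f, s) = Mul(Add(-5, f), Add(-2, f)) (Function('A')(f, s) = Mul(Add(f, -5), Add(-2, f)) = Mul(Add(-5, f), Add(-2, f)))
Function('G')(o) = Add(2, Mul(3, o)) (Function('G')(o) = Add(2, Add(o, Mul(2, o))) = Add(2, Mul(3, o)))
Mul(-43, Add(Function('A')(-5, Mul(1, -5)), Function('G')(-3))) = Mul(-43, Add(Add(10, Pow(-5, 2), Mul(-7, -5)), Add(2, Mul(3, -3)))) = Mul(-43, Add(Add(10, 25, 35), Add(2, -9))) = Mul(-43, Add(70, -7)) = Mul(-43, 63) = -2709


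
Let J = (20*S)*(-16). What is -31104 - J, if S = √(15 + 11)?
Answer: -31104 + 320*√26 ≈ -29472.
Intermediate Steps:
S = √26 ≈ 5.0990
J = -320*√26 (J = (20*√26)*(-16) = -320*√26 ≈ -1631.7)
-31104 - J = -31104 - (-320)*√26 = -31104 + 320*√26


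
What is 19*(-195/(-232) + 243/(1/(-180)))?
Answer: -192802215/232 ≈ -8.3104e+5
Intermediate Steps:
19*(-195/(-232) + 243/(1/(-180))) = 19*(-195*(-1/232) + 243/(-1/180)) = 19*(195/232 + 243*(-180)) = 19*(195/232 - 43740) = 19*(-10147485/232) = -192802215/232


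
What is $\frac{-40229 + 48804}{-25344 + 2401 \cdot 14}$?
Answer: $\frac{1715}{1654} \approx 1.0369$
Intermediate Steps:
$\frac{-40229 + 48804}{-25344 + 2401 \cdot 14} = \frac{8575}{-25344 + 33614} = \frac{8575}{8270} = 8575 \cdot \frac{1}{8270} = \frac{1715}{1654}$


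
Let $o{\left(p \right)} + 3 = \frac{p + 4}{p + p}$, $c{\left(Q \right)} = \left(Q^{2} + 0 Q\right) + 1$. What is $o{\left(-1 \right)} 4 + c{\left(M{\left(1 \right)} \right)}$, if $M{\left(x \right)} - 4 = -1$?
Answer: $-8$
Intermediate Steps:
$M{\left(x \right)} = 3$ ($M{\left(x \right)} = 4 - 1 = 3$)
$c{\left(Q \right)} = 1 + Q^{2}$ ($c{\left(Q \right)} = \left(Q^{2} + 0\right) + 1 = Q^{2} + 1 = 1 + Q^{2}$)
$o{\left(p \right)} = -3 + \frac{4 + p}{2 p}$ ($o{\left(p \right)} = -3 + \frac{p + 4}{p + p} = -3 + \frac{4 + p}{2 p}$)
$o{\left(-1 \right)} 4 + c{\left(M{\left(1 \right)} \right)} = \left(- \frac{5}{2} + \frac{2}{-1}\right) 4 + \left(1 + 3^{2}\right) = \left(- \frac{5}{2} + 2 \left(-1\right)\right) 4 + \left(1 + 9\right) = \left(- \frac{5}{2} - 2\right) 4 + 10 = \left(- \frac{9}{2}\right) 4 + 10 = -18 + 10 = -8$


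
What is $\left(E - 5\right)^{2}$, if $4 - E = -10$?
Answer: $81$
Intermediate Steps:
$E = 14$ ($E = 4 - -10 = 4 + 10 = 14$)
$\left(E - 5\right)^{2} = \left(14 - 5\right)^{2} = 9^{2} = 81$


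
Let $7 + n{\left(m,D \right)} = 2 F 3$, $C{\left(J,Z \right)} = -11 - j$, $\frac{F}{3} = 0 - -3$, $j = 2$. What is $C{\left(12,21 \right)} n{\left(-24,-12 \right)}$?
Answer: $-611$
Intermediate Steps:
$F = 9$ ($F = 3 \left(0 - -3\right) = 3 \left(0 + 3\right) = 3 \cdot 3 = 9$)
$C{\left(J,Z \right)} = -13$ ($C{\left(J,Z \right)} = -11 - 2 = -13$)
$n{\left(m,D \right)} = 47$ ($n{\left(m,D \right)} = -7 + 2 \cdot 9 \cdot 3 = -7 + 18 \cdot 3 = -7 + 54 = 47$)
$C{\left(12,21 \right)} n{\left(-24,-12 \right)} = \left(-13\right) 47 = -611$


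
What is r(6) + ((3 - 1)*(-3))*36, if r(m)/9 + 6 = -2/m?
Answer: -273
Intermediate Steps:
r(m) = -54 - 18/m (r(m) = -54 + 9*(-2/m) = -54 - 18/m)
r(6) + ((3 - 1)*(-3))*36 = (-54 - 18/6) + ((3 - 1)*(-3))*36 = (-54 - 18*⅙) + (2*(-3))*36 = (-54 - 3) - 6*36 = -57 - 216 = -273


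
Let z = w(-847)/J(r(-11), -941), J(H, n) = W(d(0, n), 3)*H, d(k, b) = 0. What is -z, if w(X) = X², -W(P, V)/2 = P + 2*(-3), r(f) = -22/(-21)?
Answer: -456533/8 ≈ -57067.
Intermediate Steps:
r(f) = 22/21 (r(f) = -22*(-1/21) = 22/21)
W(P, V) = 12 - 2*P (W(P, V) = -2*(P + 2*(-3)) = -2*(P - 6) = -2*(-6 + P) = 12 - 2*P)
J(H, n) = 12*H (J(H, n) = (12 - 2*0)*H = (12 + 0)*H = 12*H)
z = 456533/8 (z = (-847)²/((12*(22/21))) = 717409/(88/7) = 717409*(7/88) = 456533/8 ≈ 57067.)
-z = -1*456533/8 = -456533/8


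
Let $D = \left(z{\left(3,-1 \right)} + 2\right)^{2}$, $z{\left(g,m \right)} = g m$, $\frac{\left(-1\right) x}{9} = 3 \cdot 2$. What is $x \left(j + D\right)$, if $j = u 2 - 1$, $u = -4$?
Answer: $432$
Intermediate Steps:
$x = -54$ ($x = - 9 \cdot 3 \cdot 2 = \left(-9\right) 6 = -54$)
$j = -9$ ($j = \left(-4\right) 2 - 1 = -8 - 1 = -9$)
$D = 1$ ($D = \left(3 \left(-1\right) + 2\right)^{2} = \left(-3 + 2\right)^{2} = \left(-1\right)^{2} = 1$)
$x \left(j + D\right) = - 54 \left(-9 + 1\right) = \left(-54\right) \left(-8\right) = 432$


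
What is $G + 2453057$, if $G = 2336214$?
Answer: $4789271$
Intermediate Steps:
$G + 2453057 = 2336214 + 2453057 = 4789271$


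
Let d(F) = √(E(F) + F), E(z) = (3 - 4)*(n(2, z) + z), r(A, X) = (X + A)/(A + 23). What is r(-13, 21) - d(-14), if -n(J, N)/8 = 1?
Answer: ⅘ - 2*√2 ≈ -2.0284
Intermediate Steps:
r(A, X) = (A + X)/(23 + A)
n(J, N) = -8 (n(J, N) = -8*1 = -8)
E(z) = 8 - z (E(z) = (3 - 4)*(-8 + z) = -(-8 + z) = 8 - z)
d(F) = 2*√2 (d(F) = √((8 - F) + F) = √8 = 2*√2)
r(-13, 21) - d(-14) = (-13 + 21)/(23 - 13) - 2*√2 = 8/10 - 2*√2 = (⅒)*8 - 2*√2 = ⅘ - 2*√2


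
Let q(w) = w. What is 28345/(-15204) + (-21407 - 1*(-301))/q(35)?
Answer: -45983957/76020 ≈ -604.89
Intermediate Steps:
28345/(-15204) + (-21407 - 1*(-301))/q(35) = 28345/(-15204) + (-21407 - 1*(-301))/35 = 28345*(-1/15204) + (-21407 + 301)*(1/35) = -28345/15204 - 21106*1/35 = -28345/15204 - 21106/35 = -45983957/76020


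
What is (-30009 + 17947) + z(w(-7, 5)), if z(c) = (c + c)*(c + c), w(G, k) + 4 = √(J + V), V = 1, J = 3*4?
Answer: -11946 - 32*√13 ≈ -12061.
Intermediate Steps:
J = 12
w(G, k) = -4 + √13 (w(G, k) = -4 + √(12 + 1) = -4 + √13)
z(c) = 4*c² (z(c) = (2*c)*(2*c) = 4*c²)
(-30009 + 17947) + z(w(-7, 5)) = (-30009 + 17947) + 4*(-4 + √13)² = -12062 + 4*(-4 + √13)²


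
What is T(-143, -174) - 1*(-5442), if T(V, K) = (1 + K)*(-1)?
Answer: 5615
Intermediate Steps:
T(V, K) = -1 - K
T(-143, -174) - 1*(-5442) = (-1 - 1*(-174)) - 1*(-5442) = (-1 + 174) + 5442 = 173 + 5442 = 5615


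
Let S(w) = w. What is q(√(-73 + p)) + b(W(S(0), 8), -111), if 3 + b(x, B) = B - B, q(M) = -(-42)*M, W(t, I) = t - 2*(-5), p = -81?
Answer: -3 + 42*I*√154 ≈ -3.0 + 521.21*I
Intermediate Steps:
W(t, I) = 10 + t (W(t, I) = t + 10 = 10 + t)
q(M) = 42*M
b(x, B) = -3 (b(x, B) = -3 + (B - B) = -3 + 0 = -3)
q(√(-73 + p)) + b(W(S(0), 8), -111) = 42*√(-73 - 81) - 3 = 42*√(-154) - 3 = 42*(I*√154) - 3 = 42*I*√154 - 3 = -3 + 42*I*√154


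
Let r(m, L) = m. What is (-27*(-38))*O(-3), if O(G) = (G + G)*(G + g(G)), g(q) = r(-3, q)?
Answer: 36936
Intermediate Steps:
g(q) = -3
O(G) = 2*G*(-3 + G) (O(G) = (G + G)*(G - 3) = (2*G)*(-3 + G) = 2*G*(-3 + G))
(-27*(-38))*O(-3) = (-27*(-38))*(2*(-3)*(-3 - 3)) = 1026*(2*(-3)*(-6)) = 1026*36 = 36936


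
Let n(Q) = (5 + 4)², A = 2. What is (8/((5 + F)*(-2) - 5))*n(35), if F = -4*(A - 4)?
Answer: -648/31 ≈ -20.903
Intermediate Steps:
F = 8 (F = -4*(2 - 4) = -4*(-2) = 8)
n(Q) = 81 (n(Q) = 9² = 81)
(8/((5 + F)*(-2) - 5))*n(35) = (8/((5 + 8)*(-2) - 5))*81 = (8/(13*(-2) - 5))*81 = (8/(-26 - 5))*81 = (8/(-31))*81 = (8*(-1/31))*81 = -8/31*81 = -648/31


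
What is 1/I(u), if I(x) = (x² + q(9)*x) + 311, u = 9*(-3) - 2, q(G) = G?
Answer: 1/891 ≈ 0.0011223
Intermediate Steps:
u = -29 (u = -27 - 2 = -29)
I(x) = 311 + x² + 9*x (I(x) = (x² + 9*x) + 311 = 311 + x² + 9*x)
1/I(u) = 1/(311 + (-29)² + 9*(-29)) = 1/(311 + 841 - 261) = 1/891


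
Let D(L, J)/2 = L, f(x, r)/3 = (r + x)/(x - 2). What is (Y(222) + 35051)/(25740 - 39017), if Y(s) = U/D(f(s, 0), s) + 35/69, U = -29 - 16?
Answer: -89467523/33896181 ≈ -2.6395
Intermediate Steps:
U = -45
f(x, r) = 3*(r + x)/(-2 + x) (f(x, r) = 3*((r + x)/(x - 2)) = 3*((r + x)/(-2 + x)) = 3*(r + x)/(-2 + x))
D(L, J) = 2*L
Y(s) = 35/69 - 15*(-2 + s)/(2*s) (Y(s) = -45*(-2 + s)/(6*(0 + s)) + 35/69 = -45*(-2 + s)/(6*s) + 35*(1/69) = -45*(-2 + s)/(6*s) + 35/69 = -15*(-2 + s)/(2*s) + 35/69 = 35/69 - 15*(-2 + s)/(2*s))
(Y(222) + 35051)/(25740 - 39017) = ((-965/138 + 15/222) + 35051)/(25740 - 39017) = ((-965/138 + 15*(1/222)) + 35051)/(-13277) = ((-965/138 + 5/74) + 35051)*(-1/13277) = (-17680/2553 + 35051)*(-1/13277) = (89467523/2553)*(-1/13277) = -89467523/33896181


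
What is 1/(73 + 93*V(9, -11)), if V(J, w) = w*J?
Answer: -1/9134 ≈ -0.00010948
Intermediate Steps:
V(J, w) = J*w
1/(73 + 93*V(9, -11)) = 1/(73 + 93*(9*(-11))) = 1/(73 + 93*(-99)) = 1/(73 - 9207) = 1/(-9134) = -1/9134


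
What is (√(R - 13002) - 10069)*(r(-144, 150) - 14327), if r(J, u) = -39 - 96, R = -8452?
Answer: 145617878 - 14462*I*√21454 ≈ 1.4562e+8 - 2.1183e+6*I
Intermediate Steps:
r(J, u) = -135
(√(R - 13002) - 10069)*(r(-144, 150) - 14327) = (√(-8452 - 13002) - 10069)*(-135 - 14327) = (√(-21454) - 10069)*(-14462) = (I*√21454 - 10069)*(-14462) = (-10069 + I*√21454)*(-14462) = 145617878 - 14462*I*√21454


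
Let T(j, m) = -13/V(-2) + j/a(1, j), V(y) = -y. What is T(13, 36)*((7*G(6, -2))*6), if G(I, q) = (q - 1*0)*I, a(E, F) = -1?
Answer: 9828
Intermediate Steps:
G(I, q) = I*q (G(I, q) = (q + 0)*I = q*I = I*q)
T(j, m) = -13/2 - j (T(j, m) = -13/((-1*(-2))) + j/(-1) = -13/2 + j*(-1) = -13*½ - j = -13/2 - j)
T(13, 36)*((7*G(6, -2))*6) = (-13/2 - 1*13)*((7*(6*(-2)))*6) = (-13/2 - 13)*((7*(-12))*6) = -(-1638)*6 = -39/2*(-504) = 9828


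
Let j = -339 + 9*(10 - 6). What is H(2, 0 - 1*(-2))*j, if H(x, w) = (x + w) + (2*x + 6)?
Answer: -4242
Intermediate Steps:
H(x, w) = 6 + w + 3*x (H(x, w) = (w + x) + (6 + 2*x) = 6 + w + 3*x)
j = -303 (j = -339 + 9*4 = -339 + 36 = -303)
H(2, 0 - 1*(-2))*j = (6 + (0 - 1*(-2)) + 3*2)*(-303) = (6 + (0 + 2) + 6)*(-303) = (6 + 2 + 6)*(-303) = 14*(-303) = -4242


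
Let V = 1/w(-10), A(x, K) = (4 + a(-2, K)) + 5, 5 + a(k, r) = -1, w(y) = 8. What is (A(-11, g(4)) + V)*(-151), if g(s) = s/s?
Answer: -3775/8 ≈ -471.88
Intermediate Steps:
g(s) = 1
a(k, r) = -6 (a(k, r) = -5 - 1 = -6)
A(x, K) = 3 (A(x, K) = (4 - 6) + 5 = -2 + 5 = 3)
V = ⅛ (V = 1/8 = ⅛ ≈ 0.12500)
(A(-11, g(4)) + V)*(-151) = (3 + ⅛)*(-151) = (25/8)*(-151) = -3775/8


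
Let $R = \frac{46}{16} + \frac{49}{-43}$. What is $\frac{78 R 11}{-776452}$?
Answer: $- \frac{256113}{133549744} \approx -0.0019177$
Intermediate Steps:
$R = \frac{597}{344}$ ($R = 46 \cdot \frac{1}{16} + 49 \left(- \frac{1}{43}\right) = \frac{23}{8} - \frac{49}{43} = \frac{597}{344} \approx 1.7355$)
$\frac{78 R 11}{-776452} = \frac{78 \cdot \frac{597}{344} \cdot 11}{-776452} = \frac{23283}{172} \cdot 11 \left(- \frac{1}{776452}\right) = \frac{256113}{172} \left(- \frac{1}{776452}\right) = - \frac{256113}{133549744}$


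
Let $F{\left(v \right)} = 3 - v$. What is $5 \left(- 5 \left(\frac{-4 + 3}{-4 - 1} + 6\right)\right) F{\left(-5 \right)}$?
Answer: $-1240$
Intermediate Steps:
$5 \left(- 5 \left(\frac{-4 + 3}{-4 - 1} + 6\right)\right) F{\left(-5 \right)} = 5 \left(- 5 \left(\frac{-4 + 3}{-4 - 1} + 6\right)\right) \left(3 - -5\right) = 5 \left(- 5 \left(- \frac{1}{-5} + 6\right)\right) \left(3 + 5\right) = 5 \left(- 5 \left(\left(-1\right) \left(- \frac{1}{5}\right) + 6\right)\right) 8 = 5 \left(- 5 \left(\frac{1}{5} + 6\right)\right) 8 = 5 \left(\left(-5\right) \frac{31}{5}\right) 8 = 5 \left(-31\right) 8 = \left(-155\right) 8 = -1240$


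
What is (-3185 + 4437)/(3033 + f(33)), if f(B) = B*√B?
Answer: 105481/254532 - 3443*√33/763596 ≈ 0.38851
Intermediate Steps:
f(B) = B^(3/2)
(-3185 + 4437)/(3033 + f(33)) = (-3185 + 4437)/(3033 + 33^(3/2)) = 1252/(3033 + 33*√33)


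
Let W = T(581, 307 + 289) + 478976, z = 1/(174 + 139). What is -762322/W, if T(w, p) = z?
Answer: -238606786/149919489 ≈ -1.5916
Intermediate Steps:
z = 1/313 ≈ 0.0031949
T(w, p) = 1/313
W = 149919489/313 (W = 1/313 + 478976 = 149919489/313 ≈ 4.7898e+5)
-762322/W = -762322/149919489/313 = -762322*313/149919489 = -238606786/149919489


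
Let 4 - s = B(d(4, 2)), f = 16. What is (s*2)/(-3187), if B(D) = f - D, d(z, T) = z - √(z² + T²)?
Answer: 16/3187 + 4*√5/3187 ≈ 0.0078269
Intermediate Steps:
d(z, T) = z - √(T² + z²)
B(D) = 16 - D
s = -8 - 2*√5 (s = 4 - (16 - (4 - √(2² + 4²))) = 4 - (16 - (4 - √(4 + 16))) = 4 - (16 - (4 - √20)) = 4 - (16 - (4 - 2*√5)) = 4 - (16 + (-4 + 2*√5)) = 4 - (12 + 2*√5) = 4 + (-12 - 2*√5) = -8 - 2*√5 ≈ -12.472)
(s*2)/(-3187) = ((-8 - 2*√5)*2)/(-3187) = (-16 - 4*√5)*(-1/3187) = 16/3187 + 4*√5/3187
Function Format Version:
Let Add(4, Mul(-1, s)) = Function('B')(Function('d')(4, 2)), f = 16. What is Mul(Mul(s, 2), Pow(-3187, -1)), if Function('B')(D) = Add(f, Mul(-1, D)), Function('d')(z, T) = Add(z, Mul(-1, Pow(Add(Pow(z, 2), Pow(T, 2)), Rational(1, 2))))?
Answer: Add(Rational(16, 3187), Mul(Rational(4, 3187), Pow(5, Rational(1, 2)))) ≈ 0.0078269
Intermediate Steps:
Function('d')(z, T) = Add(z, Mul(-1, Pow(Add(Pow(T, 2), Pow(z, 2)), Rational(1, 2))))
Function('B')(D) = Add(16, Mul(-1, D))
s = Add(-8, Mul(-2, Pow(5, Rational(1, 2)))) (s = Add(4, Mul(-1, Add(16, Mul(-1, Add(4, Mul(-1, Pow(Add(Pow(2, 2), Pow(4, 2)), Rational(1, 2)))))))) = Add(4, Mul(-1, Add(16, Mul(-1, Add(4, Mul(-1, Pow(Add(4, 16), Rational(1, 2)))))))) = Add(4, Mul(-1, Add(16, Mul(-1, Add(4, Mul(-1, Pow(20, Rational(1, 2)))))))) = Add(4, Mul(-1, Add(16, Mul(-1, Add(4, Mul(-1, Mul(2, Pow(5, Rational(1, 2))))))))) = Add(4, Mul(-1, Add(16, Mul(-1, Add(4, Mul(-2, Pow(5, Rational(1, 2)))))))) = Add(4, Mul(-1, Add(16, Add(-4, Mul(2, Pow(5, Rational(1, 2))))))) = Add(4, Mul(-1, Add(12, Mul(2, Pow(5, Rational(1, 2)))))) = Add(4, Add(-12, Mul(-2, Pow(5, Rational(1, 2))))) = Add(-8, Mul(-2, Pow(5, Rational(1, 2)))) ≈ -12.472)
Mul(Mul(s, 2), Pow(-3187, -1)) = Mul(Mul(Add(-8, Mul(-2, Pow(5, Rational(1, 2)))), 2), Pow(-3187, -1)) = Mul(Add(-16, Mul(-4, Pow(5, Rational(1, 2)))), Rational(-1, 3187)) = Add(Rational(16, 3187), Mul(Rational(4, 3187), Pow(5, Rational(1, 2))))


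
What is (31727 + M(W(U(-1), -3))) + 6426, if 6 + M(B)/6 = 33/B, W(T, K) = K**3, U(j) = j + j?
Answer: 114329/3 ≈ 38110.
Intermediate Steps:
U(j) = 2*j
M(B) = -36 + 198/B (M(B) = -36 + 6*(33/B) = -36 + 198/B)
(31727 + M(W(U(-1), -3))) + 6426 = (31727 + (-36 + 198/((-3)**3))) + 6426 = (31727 + (-36 + 198/(-27))) + 6426 = (31727 + (-36 + 198*(-1/27))) + 6426 = (31727 + (-36 - 22/3)) + 6426 = (31727 - 130/3) + 6426 = 95051/3 + 6426 = 114329/3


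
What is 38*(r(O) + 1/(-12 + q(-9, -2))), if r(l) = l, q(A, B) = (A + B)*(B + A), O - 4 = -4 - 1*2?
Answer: -8246/109 ≈ -75.651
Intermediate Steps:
O = -2 (O = 4 + (-4 - 1*2) = 4 + (-4 - 2) = 4 - 6 = -2)
q(A, B) = (A + B)² (q(A, B) = (A + B)*(A + B) = (A + B)²)
38*(r(O) + 1/(-12 + q(-9, -2))) = 38*(-2 + 1/(-12 + (-9 - 2)²)) = 38*(-2 + 1/(-12 + (-11)²)) = 38*(-2 + 1/(-12 + 121)) = 38*(-2 + 1/109) = 38*(-217/109) = -8246/109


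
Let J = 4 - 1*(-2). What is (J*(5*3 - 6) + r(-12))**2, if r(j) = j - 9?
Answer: 1089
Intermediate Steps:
r(j) = -9 + j
J = 6 (J = 4 + 2 = 6)
(J*(5*3 - 6) + r(-12))**2 = (6*(5*3 - 6) + (-9 - 12))**2 = (6*(15 - 6) - 21)**2 = (6*9 - 21)**2 = (54 - 21)**2 = 33**2 = 1089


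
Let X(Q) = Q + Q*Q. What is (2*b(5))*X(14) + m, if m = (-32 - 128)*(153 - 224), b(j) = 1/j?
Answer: 11444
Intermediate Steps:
X(Q) = Q + Q²
m = 11360 (m = -160*(-71) = 11360)
(2*b(5))*X(14) + m = (2/5)*(14*(1 + 14)) + 11360 = (2*(⅕))*(14*15) + 11360 = (⅖)*210 + 11360 = 84 + 11360 = 11444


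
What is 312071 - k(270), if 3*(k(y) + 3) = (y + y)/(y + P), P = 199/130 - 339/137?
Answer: 1495422010282/4791893 ≈ 3.1207e+5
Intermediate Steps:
P = -16807/17810 (P = 199*(1/130) - 339*1/137 = 199/130 - 339/137 = -16807/17810 ≈ -0.94368)
k(y) = -3 + 2*y/(3*(-16807/17810 + y)) (k(y) = -3 + ((y + y)/(y - 16807/17810))/3 = -3 + ((2*y)/(-16807/17810 + y))/3 = -3 + (2*y/(-16807/17810 + y))/3 = -3 + 2*y/(3*(-16807/17810 + y)))
312071 - k(270) = 312071 - 7*(21609 - 17810*270)/(3*(-16807 + 17810*270)) = 312071 - 7*(21609 - 4808700)/(3*(-16807 + 4808700)) = 312071 - 7*(-4787091)/(3*4791893) = 312071 - 1*(-11169879/4791893) = 312071 + 11169879/4791893 = 1495422010282/4791893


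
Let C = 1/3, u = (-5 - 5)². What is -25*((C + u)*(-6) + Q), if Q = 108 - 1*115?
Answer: 15225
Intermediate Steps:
Q = -7 (Q = 108 - 115 = -7)
u = 100 (u = (-10)² = 100)
C = ⅓ ≈ 0.33333
-25*((C + u)*(-6) + Q) = -25*((⅓ + 100)*(-6) - 7) = -25*((301/3)*(-6) - 7) = -25*(-602 - 7) = -25*(-609) = 15225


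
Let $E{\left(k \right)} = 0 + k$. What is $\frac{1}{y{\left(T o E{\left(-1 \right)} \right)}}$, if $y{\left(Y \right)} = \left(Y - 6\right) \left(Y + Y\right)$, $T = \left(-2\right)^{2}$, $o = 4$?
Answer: $\frac{1}{704} \approx 0.0014205$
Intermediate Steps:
$E{\left(k \right)} = k$
$T = 4$
$y{\left(Y \right)} = 2 Y \left(-6 + Y\right)$ ($y{\left(Y \right)} = \left(-6 + Y\right) 2 Y = 2 Y \left(-6 + Y\right)$)
$\frac{1}{y{\left(T o E{\left(-1 \right)} \right)}} = \frac{1}{2 \cdot 4 \cdot 4 \left(-1\right) \left(-6 + 4 \cdot 4 \left(-1\right)\right)} = \frac{1}{2 \cdot 16 \left(-1\right) \left(-6 + 16 \left(-1\right)\right)} = \frac{1}{2 \left(-16\right) \left(-6 - 16\right)} = \frac{1}{2 \left(-16\right) \left(-22\right)} = \frac{1}{704}$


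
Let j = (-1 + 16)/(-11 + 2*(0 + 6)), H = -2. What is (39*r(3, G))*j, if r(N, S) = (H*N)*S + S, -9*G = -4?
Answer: -1300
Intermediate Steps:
G = 4/9 (G = -⅑*(-4) = 4/9 ≈ 0.44444)
r(N, S) = S - 2*N*S (r(N, S) = (-2*N)*S + S = -2*N*S + S = S - 2*N*S)
j = 15 (j = 15/(-11 + 2*6) = 15/(-11 + 12) = 15/1 = 15*1 = 15)
(39*r(3, G))*j = (39*(4*(1 - 2*3)/9))*15 = (39*(4*(1 - 6)/9))*15 = (39*((4/9)*(-5)))*15 = (39*(-20/9))*15 = -260/3*15 = -1300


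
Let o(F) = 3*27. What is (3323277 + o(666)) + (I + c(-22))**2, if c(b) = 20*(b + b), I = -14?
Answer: 4122594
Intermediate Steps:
o(F) = 81
c(b) = 40*b (c(b) = 20*(2*b) = 40*b)
(3323277 + o(666)) + (I + c(-22))**2 = (3323277 + 81) + (-14 + 40*(-22))**2 = 3323358 + (-14 - 880)**2 = 3323358 + (-894)**2 = 3323358 + 799236 = 4122594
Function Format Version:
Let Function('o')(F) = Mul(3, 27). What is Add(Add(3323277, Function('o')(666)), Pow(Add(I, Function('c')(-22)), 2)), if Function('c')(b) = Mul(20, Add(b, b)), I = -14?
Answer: 4122594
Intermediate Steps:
Function('o')(F) = 81
Function('c')(b) = Mul(40, b) (Function('c')(b) = Mul(20, Mul(2, b)) = Mul(40, b))
Add(Add(3323277, Function('o')(666)), Pow(Add(I, Function('c')(-22)), 2)) = Add(Add(3323277, 81), Pow(Add(-14, Mul(40, -22)), 2)) = Add(3323358, Pow(Add(-14, -880), 2)) = Add(3323358, Pow(-894, 2)) = Add(3323358, 799236) = 4122594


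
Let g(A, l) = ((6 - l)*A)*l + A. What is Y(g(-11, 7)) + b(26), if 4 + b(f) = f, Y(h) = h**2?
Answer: 4378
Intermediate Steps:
g(A, l) = A + A*l*(6 - l) (g(A, l) = (A*(6 - l))*l + A = A*l*(6 - l) + A = A + A*l*(6 - l))
b(f) = -4 + f
Y(g(-11, 7)) + b(26) = (-11*(1 - 1*7**2 + 6*7))**2 + (-4 + 26) = (-11*(1 - 1*49 + 42))**2 + 22 = (-11*(1 - 49 + 42))**2 + 22 = (-11*(-6))**2 + 22 = 66**2 + 22 = 4356 + 22 = 4378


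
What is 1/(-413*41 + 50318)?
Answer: 1/33385 ≈ 2.9954e-5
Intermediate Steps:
1/(-413*41 + 50318) = 1/(-16933 + 50318) = 1/33385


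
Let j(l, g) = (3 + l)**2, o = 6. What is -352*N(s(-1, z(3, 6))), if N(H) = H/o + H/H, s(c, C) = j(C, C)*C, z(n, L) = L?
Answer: -28864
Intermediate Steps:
s(c, C) = C*(3 + C)**2 (s(c, C) = (3 + C)**2*C = C*(3 + C)**2)
N(H) = 1 + H/6 (N(H) = H/6 + H/H = H*(1/6) + 1 = H/6 + 1 = 1 + H/6)
-352*N(s(-1, z(3, 6))) = -352*(1 + (6*(3 + 6)**2)/6) = -352*(1 + (6*9**2)/6) = -352*(1 + (6*81)/6) = -352*(1 + (1/6)*486) = -352*(1 + 81) = -352*82 = -28864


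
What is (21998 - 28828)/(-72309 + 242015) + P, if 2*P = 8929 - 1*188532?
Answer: -15239860189/169706 ≈ -89802.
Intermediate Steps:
P = -179603/2 (P = (8929 - 1*188532)/2 = (8929 - 188532)/2 = (½)*(-179603) = -179603/2 ≈ -89802.)
(21998 - 28828)/(-72309 + 242015) + P = (21998 - 28828)/(-72309 + 242015) - 179603/2 = -6830/169706 - 179603/2 = -6830*1/169706 - 179603/2 = -3415/84853 - 179603/2 = -15239860189/169706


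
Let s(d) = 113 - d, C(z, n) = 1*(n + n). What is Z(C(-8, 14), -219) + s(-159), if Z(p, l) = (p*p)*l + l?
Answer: -171643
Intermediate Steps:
C(z, n) = 2*n (C(z, n) = 1*(2*n) = 2*n)
Z(p, l) = l + l*p**2 (Z(p, l) = p**2*l + l = l*p**2 + l = l + l*p**2)
Z(C(-8, 14), -219) + s(-159) = -219*(1 + (2*14)**2) + (113 - 1*(-159)) = -219*(1 + 28**2) + (113 + 159) = -219*(1 + 784) + 272 = -219*785 + 272 = -171915 + 272 = -171643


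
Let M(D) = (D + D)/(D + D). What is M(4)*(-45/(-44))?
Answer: 45/44 ≈ 1.0227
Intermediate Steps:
M(D) = 1 (M(D) = (2*D)/((2*D)) = (2*D)*(1/(2*D)) = 1)
M(4)*(-45/(-44)) = 1*(-45/(-44)) = 1*(-45*(-1/44)) = 1*(45/44) = 45/44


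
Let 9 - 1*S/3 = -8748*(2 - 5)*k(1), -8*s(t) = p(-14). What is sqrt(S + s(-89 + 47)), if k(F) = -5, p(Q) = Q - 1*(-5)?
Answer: 3*sqrt(699890)/4 ≈ 627.45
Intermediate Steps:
p(Q) = 5 + Q (p(Q) = Q + 5 = 5 + Q)
s(t) = 9/8 (s(t) = -(5 - 14)/8 = -1/8*(-9) = 9/8)
S = 393687 (S = 27 - (-26244)*(2 - 5)*(-5) = 27 - (-26244)*(-3*(-5)) = 27 - (-26244)*15 = 27 - 3*(-131220) = 27 + 393660 = 393687)
sqrt(S + s(-89 + 47)) = sqrt(393687 + 9/8) = sqrt(3149505/8) = 3*sqrt(699890)/4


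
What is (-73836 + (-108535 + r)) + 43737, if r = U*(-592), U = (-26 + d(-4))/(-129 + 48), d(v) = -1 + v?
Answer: -11247706/81 ≈ -1.3886e+5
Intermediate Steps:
U = 31/81 (U = (-26 + (-1 - 4))/(-129 + 48) = (-26 - 5)/(-81) = -31*(-1/81) = 31/81 ≈ 0.38272)
r = -18352/81 (r = (31/81)*(-592) = -18352/81 ≈ -226.57)
(-73836 + (-108535 + r)) + 43737 = (-73836 + (-108535 - 18352/81)) + 43737 = (-73836 - 8809687/81) + 43737 = -14790403/81 + 43737 = -11247706/81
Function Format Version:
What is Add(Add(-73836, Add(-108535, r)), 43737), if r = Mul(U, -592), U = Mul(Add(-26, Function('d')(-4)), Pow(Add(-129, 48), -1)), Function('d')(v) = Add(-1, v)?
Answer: Rational(-11247706, 81) ≈ -1.3886e+5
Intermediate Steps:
U = Rational(31, 81) (U = Mul(Add(-26, Add(-1, -4)), Pow(Add(-129, 48), -1)) = Mul(Add(-26, -5), Pow(-81, -1)) = Mul(-31, Rational(-1, 81)) = Rational(31, 81) ≈ 0.38272)
r = Rational(-18352, 81) (r = Mul(Rational(31, 81), -592) = Rational(-18352, 81) ≈ -226.57)
Add(Add(-73836, Add(-108535, r)), 43737) = Add(Add(-73836, Add(-108535, Rational(-18352, 81))), 43737) = Add(Add(-73836, Rational(-8809687, 81)), 43737) = Add(Rational(-14790403, 81), 43737) = Rational(-11247706, 81)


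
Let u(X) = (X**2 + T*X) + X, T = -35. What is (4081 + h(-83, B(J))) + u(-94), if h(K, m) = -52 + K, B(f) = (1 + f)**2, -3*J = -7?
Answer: 15978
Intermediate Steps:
J = 7/3 (J = -1/3*(-7) = 7/3 ≈ 2.3333)
u(X) = X**2 - 34*X (u(X) = (X**2 - 35*X) + X = X**2 - 34*X)
(4081 + h(-83, B(J))) + u(-94) = (4081 + (-52 - 83)) - 94*(-34 - 94) = (4081 - 135) - 94*(-128) = 3946 + 12032 = 15978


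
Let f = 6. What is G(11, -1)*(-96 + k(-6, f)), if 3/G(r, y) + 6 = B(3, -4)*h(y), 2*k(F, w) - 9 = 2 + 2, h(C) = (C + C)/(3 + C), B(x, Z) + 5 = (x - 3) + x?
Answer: 537/8 ≈ 67.125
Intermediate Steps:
B(x, Z) = -8 + 2*x (B(x, Z) = -5 + ((x - 3) + x) = -5 + ((-3 + x) + x) = -5 + (-3 + 2*x) = -8 + 2*x)
h(C) = 2*C/(3 + C) (h(C) = (2*C)/(3 + C) = 2*C/(3 + C))
k(F, w) = 13/2 (k(F, w) = 9/2 + (2 + 2)/2 = 9/2 + (1/2)*4 = 9/2 + 2 = 13/2)
G(r, y) = 3/(-6 - 4*y/(3 + y)) (G(r, y) = 3/(-6 + (-8 + 2*3)*(2*y/(3 + y))) = 3/(-6 + (-8 + 6)*(2*y/(3 + y))) = 3/(-6 - 4*y/(3 + y)))
G(11, -1)*(-96 + k(-6, f)) = (3*(-3 - 1*(-1))/(2*(9 + 5*(-1))))*(-96 + 13/2) = (3*(-3 + 1)/(2*(9 - 5)))*(-179/2) = ((3/2)*(-2)/4)*(-179/2) = ((3/2)*(1/4)*(-2))*(-179/2) = -3/4*(-179/2) = 537/8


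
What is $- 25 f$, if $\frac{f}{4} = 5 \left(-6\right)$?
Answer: $3000$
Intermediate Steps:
$f = -120$ ($f = 4 \cdot 5 \left(-6\right) = 4 \left(-30\right) = -120$)
$- 25 f = \left(-25\right) \left(-120\right) = 3000$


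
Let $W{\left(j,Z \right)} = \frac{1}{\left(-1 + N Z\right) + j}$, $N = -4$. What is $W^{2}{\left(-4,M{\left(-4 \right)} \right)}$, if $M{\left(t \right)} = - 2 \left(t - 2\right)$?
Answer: $\frac{1}{2809} \approx 0.000356$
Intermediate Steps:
$M{\left(t \right)} = 4 - 2 t$ ($M{\left(t \right)} = - 2 \left(-2 + t\right) = 4 - 2 t$)
$W{\left(j,Z \right)} = \frac{1}{-1 + j - 4 Z}$ ($W{\left(j,Z \right)} = \frac{1}{\left(-1 - 4 Z\right) + j} = \frac{1}{-1 + j - 4 Z}$)
$W^{2}{\left(-4,M{\left(-4 \right)} \right)} = \left(\frac{1}{-1 - 4 - 4 \left(4 - -8\right)}\right)^{2} = \left(\frac{1}{-1 - 4 - 4 \left(4 + 8\right)}\right)^{2} = \left(\frac{1}{-1 - 4 - 48}\right)^{2} = \left(\frac{1}{-53}\right)^{2} = \left(- \frac{1}{53}\right)^{2} = \frac{1}{2809}$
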